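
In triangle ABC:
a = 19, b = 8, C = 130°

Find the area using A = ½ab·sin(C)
A = ½·a·b·sin(C) = ½·19·8·sin(130°)
sin(130°) ≈ 0.766044
A ≈ ½·152·0.766044 = 76·0.766044 ≈ 58.2194

Area = 58.22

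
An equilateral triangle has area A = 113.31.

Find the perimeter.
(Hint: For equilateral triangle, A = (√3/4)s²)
A = (√3/4)s²  ⇒  s² = 4A/√3 = 4·113.31/√3 = 453.24/1.73205 ≈ 261.678
s ≈ √261.678 ≈ 16.1765
Perimeter = 3s ≈ 3·16.1765 ≈ 48.5294

Perimeter = 48.53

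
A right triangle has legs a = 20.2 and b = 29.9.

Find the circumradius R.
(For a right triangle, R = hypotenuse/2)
Hypotenuse c = √(a² + b²) = √(408.04 + 894.01) = √1302.05 ≈ 36.0839
R = c/2 ≈ 36.0839/2 ≈ 18.042

R = 18.04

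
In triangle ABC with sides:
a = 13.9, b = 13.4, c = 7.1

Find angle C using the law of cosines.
c² = a² + b² − 2ab·cos(C)  ⇒  cos(C) = (a² + b² − c²)/(2ab)
cos(C) = (13.9² + 13.4² − 7.1²)/(2·13.9·13.4) = (193.21 + 179.56 − 50.41)/372.52 = 322.36/372.52 ≈ 0.86535
C = arccos(0.86535) ≈ 30.0774°

C = 30.08°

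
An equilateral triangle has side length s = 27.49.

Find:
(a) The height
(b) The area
(a) The height splits the triangle into two 30-60-90 halves: h = s·√3/2 = 27.49·1.73205/2 ≈ 47.6141/2 ≈ 23.807
(b) Area = (√3/4)·s² = (√3/4)·27.49² = (√3/4)·755.7001 ≈ 0.433013·755.7001 ≈ 327.228

Height = 23.81, Area = 327.2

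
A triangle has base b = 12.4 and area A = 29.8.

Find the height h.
A = ½·b·h  ⇒  h = 2A/b = 2·29.8/12.4 = 59.6/12.4 ≈ 4.80645

h = 4.806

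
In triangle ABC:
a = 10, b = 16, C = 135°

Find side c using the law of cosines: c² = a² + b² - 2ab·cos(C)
c² = 10² + 16² − 2·10·16·cos(135°)
cos(135°) ≈ -0.707107
c² ≈ 100 + 256 − 320·(-0.707107) ≈ 356 + 226.274 ≈ 582.274
c ≈ √582.274 ≈ 24.1304

c = 24.13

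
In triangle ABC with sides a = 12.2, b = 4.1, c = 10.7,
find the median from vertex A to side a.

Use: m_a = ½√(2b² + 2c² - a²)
m_a = ½√(2·4.1² + 2·10.7² − 12.2²) = ½√(2·16.81 + 2·114.49 − 148.84) = ½√(33.62 + 228.98 − 148.84) = ½√113.76
√113.76 ≈ 10.6658, so m_a ≈ 5.33292

m_a = 5.333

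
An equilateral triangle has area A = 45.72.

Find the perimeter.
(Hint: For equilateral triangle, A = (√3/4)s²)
A = (√3/4)s²  ⇒  s² = 4A/√3 = 4·45.72/√3 = 182.88/1.73205 ≈ 105.586
s ≈ √105.586 ≈ 10.2755
Perimeter = 3s ≈ 3·10.2755 ≈ 30.8265

Perimeter = 30.83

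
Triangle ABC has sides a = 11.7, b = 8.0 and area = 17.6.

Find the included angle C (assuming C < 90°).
Area = ½·a·b·sin(C)  ⇒  sin(C) = 2·Area/(a·b) = 2·17.6/(11.7·8.0) = 35.2/93.6 ≈ 0.376068
C = arcsin(0.376068) ≈ 22.0904° (taking the acute solution since C < 90°)

C = 22.09°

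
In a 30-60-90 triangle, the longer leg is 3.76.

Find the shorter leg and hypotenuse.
In a 30-60-90 triangle the sides are in ratio 1 : √3 : 2, so short leg = long leg/√3 and hypotenuse = 2·(short leg).
Short leg = 3.76/√3 ≈ 3.76/1.73205 ≈ 2.17084
Hypotenuse = 2·2.17084 ≈ 4.34167

Short leg = 2.171, Hypotenuse = 4.342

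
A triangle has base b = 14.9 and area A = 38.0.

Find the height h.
A = ½·b·h  ⇒  h = 2A/b = 2·38.0/14.9 = 76/14.9 ≈ 5.10067

h = 5.101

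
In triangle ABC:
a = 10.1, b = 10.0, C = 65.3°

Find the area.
Two sides and the included angle (SAS): A = ½·a·b·sin(C) = ½·10.1·10.0·sin(65.3°)
sin(65.3°) ≈ 0.908508
A ≈ ½·101·0.908508 = 50.5·0.908508 ≈ 45.8797

Area = 45.88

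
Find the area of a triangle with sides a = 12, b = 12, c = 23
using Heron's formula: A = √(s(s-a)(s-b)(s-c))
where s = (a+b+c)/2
s = (12 + 12 + 23)/2 = 47/2 = 23.5
s − a = 11.5, s − b = 11.5, s − c = 0.5
s(s−a)(s−b)(s−c) = 23.5·11.5·11.5·0.5 = 1553.9375
Area = √1553.9375 ≈ 39.42

s = 23.5, Area = 39.42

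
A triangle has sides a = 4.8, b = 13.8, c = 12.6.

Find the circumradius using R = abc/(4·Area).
First find the area with Heron's formula.
s = (4.8 + 13.8 + 12.6)/2 = 15.6
Area = √(s(s−a)(s−b)(s−c)) = √(15.6·10.8·1.8·3) ≈ √909.792 ≈ 30.1628
abc = 4.8·13.8·12.6 = 834.624
R = abc/(4·Area) ≈ 834.624/(4·30.1628) = 834.624/120.651 ≈ 6.91767

R = 6.918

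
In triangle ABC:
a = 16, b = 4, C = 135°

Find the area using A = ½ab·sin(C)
A = ½·a·b·sin(C) = ½·16·4·sin(135°)
sin(135°) ≈ 0.707107
A ≈ ½·64·0.707107 = 32·0.707107 ≈ 22.6274

Area = 22.63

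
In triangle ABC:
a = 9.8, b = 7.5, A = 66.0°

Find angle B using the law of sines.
a/sin(A) = b/sin(B)  ⇒  sin(B) = b·sin(A)/a = 7.5·sin(66.0°)/9.8
sin(66.0°) ≈ 0.913545
sin(B) ≈ 7.5·0.913545/9.8 ≈ 6.85159/9.8 ≈ 0.699142
B = arcsin(0.699142) ≈ 44.3582°
(Since b ≤ a we need B ≤ A, so the obtuse alternative 180° − 44.3582° ≈ 135.642° is rejected.)

B = 44.36°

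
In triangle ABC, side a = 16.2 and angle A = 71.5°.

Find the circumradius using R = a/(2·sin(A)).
R = a/(2·sin(A)) = 16.2/(2·sin(71.5°))
sin(71.5°) ≈ 0.948324
R ≈ 16.2/(2·0.948324) = 16.2/1.89665 ≈ 8.54139

R = 8.541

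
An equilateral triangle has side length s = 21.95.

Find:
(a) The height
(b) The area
(a) The height splits the triangle into two 30-60-90 halves: h = s·√3/2 = 21.95·1.73205/2 ≈ 38.0185/2 ≈ 19.0093
(b) Area = (√3/4)·s² = (√3/4)·21.95² = (√3/4)·481.8025 ≈ 0.433013·481.8025 ≈ 208.627

Height = 19.01, Area = 208.6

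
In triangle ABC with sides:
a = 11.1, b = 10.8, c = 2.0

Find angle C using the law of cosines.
c² = a² + b² − 2ab·cos(C)  ⇒  cos(C) = (a² + b² − c²)/(2ab)
cos(C) = (11.1² + 10.8² − 2.0²)/(2·11.1·10.8) = (123.21 + 116.64 − 4)/239.76 = 235.85/239.76 ≈ 0.983692
C = arccos(0.983692) ≈ 10.3617°

C = 10.36°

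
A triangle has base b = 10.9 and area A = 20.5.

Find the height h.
A = ½·b·h  ⇒  h = 2A/b = 2·20.5/10.9 = 41/10.9 ≈ 3.76147

h = 3.761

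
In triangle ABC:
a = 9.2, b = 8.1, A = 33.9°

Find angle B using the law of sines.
a/sin(A) = b/sin(B)  ⇒  sin(B) = b·sin(A)/a = 8.1·sin(33.9°)/9.2
sin(33.9°) ≈ 0.557745
sin(B) ≈ 8.1·0.557745/9.2 ≈ 4.51774/9.2 ≈ 0.491058
B = arcsin(0.491058) ≈ 29.4102°
(Since b ≤ a we need B ≤ A, so the obtuse alternative 180° − 29.4102° ≈ 150.59° is rejected.)

B = 29.41°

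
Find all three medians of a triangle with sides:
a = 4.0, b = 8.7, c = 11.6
Median formula: m_a = ½√(2b² + 2c² − a²) (and cyclically). a² = 16, b² = 75.69, c² = 134.56.
m_a = ½√(2·75.69 + 2·134.56 − 16) = ½√404.5 ≈ ½·20.1122 ≈ 10.0561
m_b = ½√(2·16 + 2·134.56 − 75.69) = ½√225.43 ≈ ½·15.0143 ≈ 7.50716
m_c = ½√(2·16 + 2·75.69 − 134.56) = ½√48.82 ≈ ½·6.98713 ≈ 3.49357

m_a = 10.06, m_b = 7.507, m_c = 3.494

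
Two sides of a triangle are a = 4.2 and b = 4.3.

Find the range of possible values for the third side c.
Triangle inequality: |a − b| < c < a + b
|a − b| = |4.2 − 4.3| = 0.1
a + b = 4.2 + 4.3 = 8.5

0.1 < c < 8.5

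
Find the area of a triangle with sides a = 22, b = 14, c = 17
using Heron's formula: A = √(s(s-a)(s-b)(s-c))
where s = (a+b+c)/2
s = (22 + 14 + 17)/2 = 53/2 = 26.5
s − a = 4.5, s − b = 12.5, s − c = 9.5
s(s−a)(s−b)(s−c) = 26.5·4.5·12.5·9.5 = 14160.9375
Area = √14160.9375 ≈ 119

s = 26.5, Area = 119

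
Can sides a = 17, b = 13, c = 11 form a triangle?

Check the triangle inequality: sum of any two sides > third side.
a + b vs c: 17 + 13 = 30 > 11  ✓
a + c vs b: 17 + 11 = 28 > 13  ✓
b + c vs a: 13 + 11 = 24 > 17  ✓

Yes, triangle inequality satisfied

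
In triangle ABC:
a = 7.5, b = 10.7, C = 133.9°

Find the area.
Two sides and the included angle (SAS): A = ½·a·b·sin(C) = ½·7.5·10.7·sin(133.9°)
sin(133.9°) ≈ 0.720551
A ≈ ½·80.25·0.720551 = 40.125·0.720551 ≈ 28.9121

Area = 28.91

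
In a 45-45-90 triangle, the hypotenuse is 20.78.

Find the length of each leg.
In a 45-45-90 triangle hypotenuse = leg·√2, so leg = hypotenuse/√2.
Leg = 20.78/√2 ≈ 20.78/1.41421 ≈ 14.6937

Each leg = 14.69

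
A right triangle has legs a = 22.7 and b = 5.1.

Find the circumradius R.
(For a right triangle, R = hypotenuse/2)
Hypotenuse c = √(a² + b²) = √(515.29 + 26.01) = √541.3 ≈ 23.2659
R = c/2 ≈ 23.2659/2 ≈ 11.6329

R = 11.63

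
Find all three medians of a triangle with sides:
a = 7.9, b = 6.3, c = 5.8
Median formula: m_a = ½√(2b² + 2c² − a²) (and cyclically). a² = 62.41, b² = 39.69, c² = 33.64.
m_a = ½√(2·39.69 + 2·33.64 − 62.41) = ½√84.25 ≈ ½·9.17878 ≈ 4.58939
m_b = ½√(2·62.41 + 2·33.64 − 39.69) = ½√152.41 ≈ ½·12.3454 ≈ 6.17272
m_c = ½√(2·62.41 + 2·39.69 − 33.64) = ½√170.56 ≈ ½·13.0599 ≈ 6.52993

m_a = 4.589, m_b = 6.173, m_c = 6.53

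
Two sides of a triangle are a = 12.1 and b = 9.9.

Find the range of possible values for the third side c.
Triangle inequality: |a − b| < c < a + b
|a − b| = |12.1 − 9.9| = 2.2
a + b = 12.1 + 9.9 = 22

2.2 < c < 22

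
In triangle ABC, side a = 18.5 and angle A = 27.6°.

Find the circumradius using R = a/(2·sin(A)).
R = a/(2·sin(A)) = 18.5/(2·sin(27.6°))
sin(27.6°) ≈ 0.463296
R ≈ 18.5/(2·0.463296) = 18.5/0.926592 ≈ 19.9656

R = 19.97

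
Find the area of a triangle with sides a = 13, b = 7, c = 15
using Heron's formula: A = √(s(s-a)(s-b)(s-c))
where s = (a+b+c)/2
s = (13 + 7 + 15)/2 = 35/2 = 17.5
s − a = 4.5, s − b = 10.5, s − c = 2.5
s(s−a)(s−b)(s−c) = 17.5·4.5·10.5·2.5 = 2067.1875
Area = √2067.1875 ≈ 45.4663

s = 17.5, Area = 45.47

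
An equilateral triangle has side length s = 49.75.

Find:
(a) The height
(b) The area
(a) The height splits the triangle into two 30-60-90 halves: h = s·√3/2 = 49.75·1.73205/2 ≈ 86.1695/2 ≈ 43.0848
(b) Area = (√3/4)·s² = (√3/4)·49.75² = (√3/4)·2475.0625 ≈ 0.433013·2475.0625 ≈ 1071.73

Height = 43.08, Area = 1072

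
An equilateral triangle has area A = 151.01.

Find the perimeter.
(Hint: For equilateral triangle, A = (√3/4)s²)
A = (√3/4)s²  ⇒  s² = 4A/√3 = 4·151.01/√3 = 604.04/1.73205 ≈ 348.743
s ≈ √348.743 ≈ 18.6747
Perimeter = 3s ≈ 3·18.6747 ≈ 56.024

Perimeter = 56.02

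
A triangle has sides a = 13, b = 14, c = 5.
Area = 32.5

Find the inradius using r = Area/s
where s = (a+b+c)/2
s = (13 + 14 + 5)/2 = 32/2 = 16
r = Area/s = 32.5/16 ≈ 2.03125

r = 2.031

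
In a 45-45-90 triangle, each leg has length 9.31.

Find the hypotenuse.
In a 45-45-90 triangle the sides are in ratio 1 : 1 : √2, so hypotenuse = leg·√2.
Hypotenuse = 9.31·√2 ≈ 9.31·1.41421 ≈ 13.1663

Hypotenuse = 9.31√2 = 13.17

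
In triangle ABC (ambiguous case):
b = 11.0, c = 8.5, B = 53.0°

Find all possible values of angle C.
b/sin(B) = c/sin(C)  ⇒  sin(C) = c·sin(B)/b = 8.5·sin(53.0°)/11.0
sin(53.0°) ≈ 0.798636
sin(C) ≈ 8.5·0.798636/11.0 ≈ 6.7884/11.0 ≈ 0.617127
Candidate 1: C₁ = arcsin(0.617127) ≈ 38.1067°  →  A = 180° − 53.0° − 38.1067° ≈ 88.8933° > 0, valid
Candidate 2: C₂ = 180° − C₁ ≈ 141.893°  →  A = 180° − 53.0° − 141.893° ≈ -14.8933° ≤ 0, not a valid triangle

C = 38.11° (one solution)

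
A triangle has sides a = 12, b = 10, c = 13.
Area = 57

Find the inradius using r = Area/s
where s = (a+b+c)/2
s = (12 + 10 + 13)/2 = 35/2 = 17.5
r = Area/s = 57/17.5 ≈ 3.25714

r = 3.257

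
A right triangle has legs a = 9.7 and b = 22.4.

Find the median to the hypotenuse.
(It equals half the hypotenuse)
Hypotenuse c = √(a² + b²) = √(94.09 + 501.76) = √595.85 ≈ 24.41
Median to hypotenuse = c/2 ≈ 24.41/2 ≈ 12.205

Median = 12.21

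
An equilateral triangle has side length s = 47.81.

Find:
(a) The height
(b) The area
(a) The height splits the triangle into two 30-60-90 halves: h = s·√3/2 = 47.81·1.73205/2 ≈ 82.8093/2 ≈ 41.4047
(b) Area = (√3/4)·s² = (√3/4)·47.81² = (√3/4)·2285.7961 ≈ 0.433013·2285.7961 ≈ 989.779

Height = 41.4, Area = 989.8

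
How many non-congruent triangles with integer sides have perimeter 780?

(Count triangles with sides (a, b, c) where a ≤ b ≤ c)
Let a ≤ b ≤ c with a + b + c = 780. The only binding inequality is a + b > c, i.e. 780 − c > c, so c < 780/2; and c ≥ 780/3 since c is the largest side.
So 260 ≤ c ≤ 389. For each c, b runs from ⌈(780 − c)/2⌉ up to c (then a = 780 − b − c satisfies 1 ≤ a ≤ b automatically), giving c − ⌈(780 − c)/2⌉ + 1 choices.
Summing over c: 1 + 2 + 4 + 5 + … + 193 + 194  (130 terms, c = 260, …, 389) = 12675
Check (closed form: nearest integer to p²/48 for even p, (p+3)²/48 for odd p): 780²/48 = 608400/48 ≈ 12675.00 → 12675

12675 triangles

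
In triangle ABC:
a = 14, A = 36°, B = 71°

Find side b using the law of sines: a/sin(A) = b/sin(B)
a/sin(A) = b/sin(B)  ⇒  b = a·sin(B)/sin(A) = 14·sin(71°)/sin(36°)
sin(71°) ≈ 0.945519, sin(36°) ≈ 0.587785
b ≈ 14·0.945519/0.587785 ≈ 13.2373/0.587785 ≈ 22.5206

b = 22.52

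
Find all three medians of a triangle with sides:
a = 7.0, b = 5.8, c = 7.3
Median formula: m_a = ½√(2b² + 2c² − a²) (and cyclically). a² = 49, b² = 33.64, c² = 53.29.
m_a = ½√(2·33.64 + 2·53.29 − 49) = ½√124.86 ≈ ½·11.1741 ≈ 5.58704
m_b = ½√(2·49 + 2·53.29 − 33.64) = ½√170.94 ≈ ½·13.0744 ≈ 6.5372
m_c = ½√(2·49 + 2·33.64 − 53.29) = ½√111.99 ≈ ½·10.5825 ≈ 5.29127

m_a = 5.587, m_b = 6.537, m_c = 5.291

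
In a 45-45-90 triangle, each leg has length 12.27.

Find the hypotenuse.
In a 45-45-90 triangle the sides are in ratio 1 : 1 : √2, so hypotenuse = leg·√2.
Hypotenuse = 12.27·√2 ≈ 12.27·1.41421 ≈ 17.3524

Hypotenuse = 12.27√2 = 17.35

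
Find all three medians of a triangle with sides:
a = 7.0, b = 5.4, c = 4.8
Median formula: m_a = ½√(2b² + 2c² − a²) (and cyclically). a² = 49, b² = 29.16, c² = 23.04.
m_a = ½√(2·29.16 + 2·23.04 − 49) = ½√55.4 ≈ ½·7.44312 ≈ 3.72156
m_b = ½√(2·49 + 2·23.04 − 29.16) = ½√114.92 ≈ ½·10.7201 ≈ 5.36004
m_c = ½√(2·49 + 2·29.16 − 23.04) = ½√133.28 ≈ ½·11.5447 ≈ 5.77235

m_a = 3.722, m_b = 5.36, m_c = 5.772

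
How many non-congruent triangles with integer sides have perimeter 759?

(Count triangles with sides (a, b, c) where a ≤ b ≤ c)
Let a ≤ b ≤ c with a + b + c = 759. The only binding inequality is a + b > c, i.e. 759 − c > c, so c < 759/2; and c ≥ 759/3 since c is the largest side.
So 253 ≤ c ≤ 379. For each c, b runs from ⌈(759 − c)/2⌉ up to c (then a = 759 − b − c satisfies 1 ≤ a ≤ b automatically), giving c − ⌈(759 − c)/2⌉ + 1 choices.
Summing over c: 1 + 2 + 4 + 5 + … + 188 + 190  (127 terms, c = 253, …, 379) = 12097
Check (closed form: nearest integer to p²/48 for even p, (p+3)²/48 for odd p): (759+3)²/48 = 762²/48 = 580644/48 ≈ 12096.75 → 12097

12097 triangles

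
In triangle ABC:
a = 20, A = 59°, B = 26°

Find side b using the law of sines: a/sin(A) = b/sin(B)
a/sin(A) = b/sin(B)  ⇒  b = a·sin(B)/sin(A) = 20·sin(26°)/sin(59°)
sin(26°) ≈ 0.438371, sin(59°) ≈ 0.857167
b ≈ 20·0.438371/0.857167 ≈ 8.76742/0.857167 ≈ 10.2284

b = 10.23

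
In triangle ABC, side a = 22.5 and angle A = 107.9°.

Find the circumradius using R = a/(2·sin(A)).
R = a/(2·sin(A)) = 22.5/(2·sin(107.9°))
sin(107.9°) ≈ 0.951594
R ≈ 22.5/(2·0.951594) = 22.5/1.90319 ≈ 11.8223

R = 11.82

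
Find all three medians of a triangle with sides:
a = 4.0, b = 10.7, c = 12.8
Median formula: m_a = ½√(2b² + 2c² − a²) (and cyclically). a² = 16, b² = 114.49, c² = 163.84.
m_a = ½√(2·114.49 + 2·163.84 − 16) = ½√540.66 ≈ ½·23.2521 ≈ 11.626
m_b = ½√(2·16 + 2·163.84 − 114.49) = ½√245.19 ≈ ½·15.6585 ≈ 7.82927
m_c = ½√(2·16 + 2·114.49 − 163.84) = ½√97.14 ≈ ½·9.85596 ≈ 4.92798

m_a = 11.63, m_b = 7.829, m_c = 4.928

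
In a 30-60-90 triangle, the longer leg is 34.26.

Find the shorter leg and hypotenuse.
In a 30-60-90 triangle the sides are in ratio 1 : √3 : 2, so short leg = long leg/√3 and hypotenuse = 2·(short leg).
Short leg = 34.26/√3 ≈ 34.26/1.73205 ≈ 19.78
Hypotenuse = 2·19.78 ≈ 39.56

Short leg = 19.78, Hypotenuse = 39.56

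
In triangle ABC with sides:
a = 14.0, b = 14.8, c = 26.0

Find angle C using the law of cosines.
c² = a² + b² − 2ab·cos(C)  ⇒  cos(C) = (a² + b² − c²)/(2ab)
cos(C) = (14.0² + 14.8² − 26.0²)/(2·14.0·14.8) = (196 + 219.04 − 676)/414.4 = -260.96/414.4 ≈ -0.62973
C = arccos(-0.62973) ≈ 129.03°

C = 129°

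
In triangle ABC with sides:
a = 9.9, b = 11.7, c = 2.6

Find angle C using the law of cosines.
c² = a² + b² − 2ab·cos(C)  ⇒  cos(C) = (a² + b² − c²)/(2ab)
cos(C) = (9.9² + 11.7² − 2.6²)/(2·9.9·11.7) = (98.01 + 136.89 − 6.76)/231.66 = 228.14/231.66 ≈ 0.984805
C = arccos(0.984805) ≈ 10.0008°

C = 10°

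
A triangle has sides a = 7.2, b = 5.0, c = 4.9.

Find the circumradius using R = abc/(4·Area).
First find the area with Heron's formula.
s = (7.2 + 5.0 + 4.9)/2 = 8.55
Area = √(s(s−a)(s−b)(s−c)) = √(8.55·1.35·3.55·3.65) ≈ √149.562 ≈ 12.2296
abc = 7.2·5.0·4.9 = 176.4
R = abc/(4·Area) ≈ 176.4/(4·12.2296) = 176.4/48.9182 ≈ 3.60602

R = 3.606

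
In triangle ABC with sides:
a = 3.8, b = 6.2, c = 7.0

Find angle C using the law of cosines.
c² = a² + b² − 2ab·cos(C)  ⇒  cos(C) = (a² + b² − c²)/(2ab)
cos(C) = (3.8² + 6.2² − 7.0²)/(2·3.8·6.2) = (14.44 + 38.44 − 49)/47.12 = 3.88/47.12 ≈ 0.082343
C = arccos(0.082343) ≈ 85.2767°

C = 85.28°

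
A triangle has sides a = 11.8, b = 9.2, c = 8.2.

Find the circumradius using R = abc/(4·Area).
First find the area with Heron's formula.
s = (11.8 + 9.2 + 8.2)/2 = 14.6
Area = √(s(s−a)(s−b)(s−c)) = √(14.6·2.8·5.4·6.4) ≈ √1412.81 ≈ 37.5874
abc = 11.8·9.2·8.2 = 890.192
R = abc/(4·Area) ≈ 890.192/(4·37.5874) = 890.192/150.35 ≈ 5.92081

R = 5.921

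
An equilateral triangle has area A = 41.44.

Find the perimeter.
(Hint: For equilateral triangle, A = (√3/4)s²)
A = (√3/4)s²  ⇒  s² = 4A/√3 = 4·41.44/√3 = 165.76/1.73205 ≈ 95.7016
s ≈ √95.7016 ≈ 9.78272
Perimeter = 3s ≈ 3·9.78272 ≈ 29.3482

Perimeter = 29.35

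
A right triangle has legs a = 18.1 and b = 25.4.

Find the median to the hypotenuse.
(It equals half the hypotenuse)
Hypotenuse c = √(a² + b²) = √(327.61 + 645.16) = √972.77 ≈ 31.1893
Median to hypotenuse = c/2 ≈ 31.1893/2 ≈ 15.5946

Median = 15.59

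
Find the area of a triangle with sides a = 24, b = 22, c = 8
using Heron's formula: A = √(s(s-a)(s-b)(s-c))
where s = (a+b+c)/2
s = (24 + 22 + 8)/2 = 54/2 = 27
s − a = 3, s − b = 5, s − c = 19
s(s−a)(s−b)(s−c) = 27·3·5·19 = 7695
Area = √7695 ≈ 87.7211

s = 27.0, Area = 87.72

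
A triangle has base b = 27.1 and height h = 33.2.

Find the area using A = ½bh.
A = ½·b·h = ½·27.1·33.2 = ½·899.72 = 449.86

Area = 449.86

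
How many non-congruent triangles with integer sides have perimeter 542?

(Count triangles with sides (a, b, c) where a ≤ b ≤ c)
Let a ≤ b ≤ c with a + b + c = 542. The only binding inequality is a + b > c, i.e. 542 − c > c, so c < 542/2; and c ≥ 542/3 since c is the largest side.
So 181 ≤ c ≤ 270. For each c, b runs from ⌈(542 − c)/2⌉ up to c (then a = 542 − b − c satisfies 1 ≤ a ≤ b automatically), giving c − ⌈(542 − c)/2⌉ + 1 choices.
Summing over c: 1 + 3 + 4 + 6 + … + 133 + 135  (90 terms, c = 181, …, 270) = 6120
Check (closed form: nearest integer to p²/48 for even p, (p+3)²/48 for odd p): 542²/48 = 293764/48 ≈ 6120.08 → 6120

6120 triangles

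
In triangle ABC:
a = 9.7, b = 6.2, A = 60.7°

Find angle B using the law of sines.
a/sin(A) = b/sin(B)  ⇒  sin(B) = b·sin(A)/a = 6.2·sin(60.7°)/9.7
sin(60.7°) ≈ 0.872069
sin(B) ≈ 6.2·0.872069/9.7 ≈ 5.40683/9.7 ≈ 0.557405
B = arcsin(0.557405) ≈ 33.8765°
(Since b ≤ a we need B ≤ A, so the obtuse alternative 180° − 33.8765° ≈ 146.123° is rejected.)

B = 33.88°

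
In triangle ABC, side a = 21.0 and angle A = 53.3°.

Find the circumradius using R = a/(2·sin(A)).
R = a/(2·sin(A)) = 21.0/(2·sin(53.3°))
sin(53.3°) ≈ 0.801776
R ≈ 21.0/(2·0.801776) = 21.0/1.60355 ≈ 13.0959

R = 13.1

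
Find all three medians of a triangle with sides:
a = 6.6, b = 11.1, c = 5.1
Median formula: m_a = ½√(2b² + 2c² − a²) (and cyclically). a² = 43.56, b² = 123.21, c² = 26.01.
m_a = ½√(2·123.21 + 2·26.01 − 43.56) = ½√254.88 ≈ ½·15.965 ≈ 7.98248
m_b = ½√(2·43.56 + 2·26.01 − 123.21) = ½√15.93 ≈ ½·3.99124 ≈ 1.99562
m_c = ½√(2·43.56 + 2·123.21 − 26.01) = ½√307.53 ≈ ½·17.5365 ≈ 8.76827

m_a = 7.982, m_b = 1.996, m_c = 8.768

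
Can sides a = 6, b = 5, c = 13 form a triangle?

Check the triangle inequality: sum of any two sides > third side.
a + b vs c: 6 + 5 = 11 ≤ 13  ✗
a + c vs b: 6 + 13 = 19 > 5  ✓
b + c vs a: 5 + 13 = 18 > 6  ✓

No: 6 + 5 = 11 is not > 13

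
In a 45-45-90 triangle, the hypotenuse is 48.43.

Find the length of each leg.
In a 45-45-90 triangle hypotenuse = leg·√2, so leg = hypotenuse/√2.
Leg = 48.43/√2 ≈ 48.43/1.41421 ≈ 34.2452

Each leg = 34.25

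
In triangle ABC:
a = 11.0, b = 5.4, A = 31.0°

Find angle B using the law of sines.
a/sin(A) = b/sin(B)  ⇒  sin(B) = b·sin(A)/a = 5.4·sin(31.0°)/11.0
sin(31.0°) ≈ 0.515038
sin(B) ≈ 5.4·0.515038/11.0 ≈ 2.78121/11.0 ≈ 0.252837
B = arcsin(0.252837) ≈ 14.6454°
(Since b ≤ a we need B ≤ A, so the obtuse alternative 180° − 14.6454° ≈ 165.355° is rejected.)

B = 14.65°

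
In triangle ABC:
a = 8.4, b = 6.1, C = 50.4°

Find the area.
Two sides and the included angle (SAS): A = ½·a·b·sin(C) = ½·8.4·6.1·sin(50.4°)
sin(50.4°) ≈ 0.770513
A ≈ ½·51.24·0.770513 = 25.62·0.770513 ≈ 19.7405

Area = 19.74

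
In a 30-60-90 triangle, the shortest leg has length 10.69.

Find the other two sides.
In a 30-60-90 triangle the sides are in ratio 1 : √3 : 2 (short leg : long leg : hypotenuse).
Long leg = 10.69·√3 ≈ 10.69·1.73205 ≈ 18.5156
Hypotenuse = 2·10.69 = 21.38

Long leg = 10.69√3 = 18.52, Hypotenuse = 21.38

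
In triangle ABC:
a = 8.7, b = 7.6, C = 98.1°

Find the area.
Two sides and the included angle (SAS): A = ½·a·b·sin(C) = ½·8.7·7.6·sin(98.1°)
sin(98.1°) ≈ 0.990024
A ≈ ½·66.12·0.990024 = 33.06·0.990024 ≈ 32.7302

Area = 32.73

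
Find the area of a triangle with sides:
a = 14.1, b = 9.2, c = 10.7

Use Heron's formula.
s = (14.1 + 9.2 + 10.7)/2 = 34/2 = 17
s − a = 2.9, s − b = 7.8, s − c = 6.3
s(s−a)(s−b)(s−c) = 17·2.9·7.8·6.3 ≈ 2422.6
Area = √2422.6 ≈ 49.2199

Area = 49.22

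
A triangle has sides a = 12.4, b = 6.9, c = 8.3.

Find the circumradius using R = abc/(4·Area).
First find the area with Heron's formula.
s = (12.4 + 6.9 + 8.3)/2 = 13.8
Area = √(s(s−a)(s−b)(s−c)) = √(13.8·1.4·6.9·5.5) ≈ √733.194 ≈ 27.0776
abc = 12.4·6.9·8.3 = 710.148
R = abc/(4·Area) ≈ 710.148/(4·27.0776) = 710.148/108.31 ≈ 6.55661

R = 6.557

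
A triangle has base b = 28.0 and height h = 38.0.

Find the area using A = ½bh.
A = ½·b·h = ½·28.0·38.0 = ½·1064 = 532

Area = 532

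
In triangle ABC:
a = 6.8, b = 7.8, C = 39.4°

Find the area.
Two sides and the included angle (SAS): A = ½·a·b·sin(C) = ½·6.8·7.8·sin(39.4°)
sin(39.4°) ≈ 0.634731
A ≈ ½·53.04·0.634731 = 26.52·0.634731 ≈ 16.8331

Area = 16.83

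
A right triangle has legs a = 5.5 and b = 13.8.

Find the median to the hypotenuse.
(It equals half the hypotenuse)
Hypotenuse c = √(a² + b²) = √(30.25 + 190.44) = √220.69 ≈ 14.8556
Median to hypotenuse = c/2 ≈ 14.8556/2 ≈ 7.42782

Median = 7.428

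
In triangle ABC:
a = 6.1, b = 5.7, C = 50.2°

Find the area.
Two sides and the included angle (SAS): A = ½·a·b·sin(C) = ½·6.1·5.7·sin(50.2°)
sin(50.2°) ≈ 0.768284
A ≈ ½·34.77·0.768284 = 17.385·0.768284 ≈ 13.3566

Area = 13.36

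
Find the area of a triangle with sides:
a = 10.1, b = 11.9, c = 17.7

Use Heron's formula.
s = (10.1 + 11.9 + 17.7)/2 = 39.7/2 = 19.85
s − a = 9.75, s − b = 7.95, s − c = 2.15
s(s−a)(s−b)(s−c) = 19.85·9.75·7.95·2.15 ≈ 3308.04
Area = √3308.04 ≈ 57.5156

Area = 57.52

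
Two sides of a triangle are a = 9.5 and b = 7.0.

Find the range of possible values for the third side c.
Triangle inequality: |a − b| < c < a + b
|a − b| = |9.5 − 7.0| = 2.5
a + b = 9.5 + 7.0 = 16.5

2.5 < c < 16.5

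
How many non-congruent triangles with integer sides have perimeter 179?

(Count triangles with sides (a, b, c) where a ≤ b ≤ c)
Let a ≤ b ≤ c with a + b + c = 179. The only binding inequality is a + b > c, i.e. 179 − c > c, so c < 179/2; and c ≥ 179/3 since c is the largest side.
So 60 ≤ c ≤ 89. For each c, b runs from ⌈(179 − c)/2⌉ up to c (then a = 179 − b − c satisfies 1 ≤ a ≤ b automatically), giving c − ⌈(179 − c)/2⌉ + 1 choices.
Summing over c: 1 + 3 + 4 + 6 + … + 43 + 45  (30 terms, c = 60, …, 89) = 690
Check (closed form: nearest integer to p²/48 for even p, (p+3)²/48 for odd p): (179+3)²/48 = 182²/48 = 33124/48 ≈ 690.08 → 690

690 triangles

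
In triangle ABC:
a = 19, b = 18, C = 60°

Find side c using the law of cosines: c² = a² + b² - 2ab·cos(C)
c² = 19² + 18² − 2·19·18·cos(60°)
cos(60°) ≈ 0.5
c² ≈ 361 + 324 − 684·(0.5) ≈ 685 − 342 ≈ 343
c ≈ √343 ≈ 18.5203

c = 18.52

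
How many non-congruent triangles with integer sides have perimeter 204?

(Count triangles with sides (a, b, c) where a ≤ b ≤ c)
Let a ≤ b ≤ c with a + b + c = 204. The only binding inequality is a + b > c, i.e. 204 − c > c, so c < 204/2; and c ≥ 204/3 since c is the largest side.
So 68 ≤ c ≤ 101. For each c, b runs from ⌈(204 − c)/2⌉ up to c (then a = 204 − b − c satisfies 1 ≤ a ≤ b automatically), giving c − ⌈(204 − c)/2⌉ + 1 choices.
Summing over c: 1 + 2 + 4 + 5 + … + 49 + 50  (34 terms, c = 68, …, 101) = 867
Check (closed form: nearest integer to p²/48 for even p, (p+3)²/48 for odd p): 204²/48 = 41616/48 ≈ 867.00 → 867

867 triangles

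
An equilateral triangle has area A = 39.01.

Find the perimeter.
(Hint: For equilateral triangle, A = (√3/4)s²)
A = (√3/4)s²  ⇒  s² = 4A/√3 = 4·39.01/√3 = 156.04/1.73205 ≈ 90.0897
s ≈ √90.0897 ≈ 9.49156
Perimeter = 3s ≈ 3·9.49156 ≈ 28.4747

Perimeter = 28.47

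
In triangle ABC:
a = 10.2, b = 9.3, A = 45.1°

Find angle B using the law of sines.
a/sin(A) = b/sin(B)  ⇒  sin(B) = b·sin(A)/a = 9.3·sin(45.1°)/10.2
sin(45.1°) ≈ 0.70834
sin(B) ≈ 9.3·0.70834/10.2 ≈ 6.58756/10.2 ≈ 0.645839
B = arcsin(0.645839) ≈ 40.2286°
(Since b ≤ a we need B ≤ A, so the obtuse alternative 180° − 40.2286° ≈ 139.771° is rejected.)

B = 40.23°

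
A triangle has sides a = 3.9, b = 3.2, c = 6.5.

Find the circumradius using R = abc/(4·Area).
First find the area with Heron's formula.
s = (3.9 + 3.2 + 6.5)/2 = 6.8
Area = √(s(s−a)(s−b)(s−c)) = √(6.8·2.9·3.6·0.3) ≈ √21.2976 ≈ 4.61493
abc = 3.9·3.2·6.5 = 81.12
R = abc/(4·Area) ≈ 81.12/(4·4.61493) = 81.12/18.4597 ≈ 4.39443

R = 4.394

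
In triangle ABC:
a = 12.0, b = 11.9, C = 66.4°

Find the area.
Two sides and the included angle (SAS): A = ½·a·b·sin(C) = ½·12.0·11.9·sin(66.4°)
sin(66.4°) ≈ 0.916363
A ≈ ½·142.8·0.916363 = 71.4·0.916363 ≈ 65.4283

Area = 65.43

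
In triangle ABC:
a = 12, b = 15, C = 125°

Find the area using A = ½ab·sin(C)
A = ½·a·b·sin(C) = ½·12·15·sin(125°)
sin(125°) ≈ 0.819152
A ≈ ½·180·0.819152 = 90·0.819152 ≈ 73.7237

Area = 73.72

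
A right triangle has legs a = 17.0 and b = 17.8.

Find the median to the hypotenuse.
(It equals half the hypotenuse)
Hypotenuse c = √(a² + b²) = √(289 + 316.84) = √605.84 ≈ 24.6138
Median to hypotenuse = c/2 ≈ 24.6138/2 ≈ 12.3069

Median = 12.31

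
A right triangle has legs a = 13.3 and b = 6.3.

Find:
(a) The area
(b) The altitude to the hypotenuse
(a) The legs are perpendicular, so Area = ½·a·b = ½·13.3·6.3 = ½·83.79 = 41.895
(b) Hypotenuse c = √(a² + b²) = √(176.89 + 39.69) = √216.58 ≈ 14.7167
    Area = ½·c·h_c  ⇒  h_c = 2·Area/c = 83.79/14.7167 ≈ 5.69355

Area = 41.895, h_c = 5.694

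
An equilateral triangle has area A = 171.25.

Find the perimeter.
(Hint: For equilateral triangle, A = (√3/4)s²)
A = (√3/4)s²  ⇒  s² = 4A/√3 = 4·171.25/√3 = 685/1.73205 ≈ 395.485
s ≈ √395.485 ≈ 19.8868
Perimeter = 3s ≈ 3·19.8868 ≈ 59.6604

Perimeter = 59.66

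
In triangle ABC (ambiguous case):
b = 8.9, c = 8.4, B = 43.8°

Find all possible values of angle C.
b/sin(B) = c/sin(C)  ⇒  sin(C) = c·sin(B)/b = 8.4·sin(43.8°)/8.9
sin(43.8°) ≈ 0.692143
sin(C) ≈ 8.4·0.692143/8.9 ≈ 5.814/8.9 ≈ 0.653259
Candidate 1: C₁ = arcsin(0.653259) ≈ 40.7877°  →  A = 180° − 43.8° − 40.7877° ≈ 95.4123° > 0, valid
Candidate 2: C₂ = 180° − C₁ ≈ 139.212°  →  A = 180° − 43.8° − 139.212° ≈ -3.0123° ≤ 0, not a valid triangle

C = 40.79° (one solution)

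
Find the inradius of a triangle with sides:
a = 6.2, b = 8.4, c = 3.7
r = Area/s where s is the semi-perimeter.
s = (6.2 + 8.4 + 3.7)/2 = 18.3/2 = 9.15
Area = √(s(s−a)(s−b)(s−c)) = √(9.15·2.95·0.75·5.45) ≈ √110.332 ≈ 10.5039
r ≈ 10.5039/9.15 ≈ 1.14797

r = 1.148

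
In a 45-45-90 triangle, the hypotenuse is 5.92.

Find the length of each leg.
In a 45-45-90 triangle hypotenuse = leg·√2, so leg = hypotenuse/√2.
Leg = 5.92/√2 ≈ 5.92/1.41421 ≈ 4.18607

Each leg = 4.186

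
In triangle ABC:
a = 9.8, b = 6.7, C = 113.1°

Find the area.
Two sides and the included angle (SAS): A = ½·a·b·sin(C) = ½·9.8·6.7·sin(113.1°)
sin(113.1°) ≈ 0.919821
A ≈ ½·65.66·0.919821 = 32.83·0.919821 ≈ 30.1977

Area = 30.2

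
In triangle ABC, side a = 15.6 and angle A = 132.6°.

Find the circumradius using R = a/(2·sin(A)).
R = a/(2·sin(A)) = 15.6/(2·sin(132.6°))
sin(132.6°) ≈ 0.736097
R ≈ 15.6/(2·0.736097) = 15.6/1.47219 ≈ 10.5964

R = 10.6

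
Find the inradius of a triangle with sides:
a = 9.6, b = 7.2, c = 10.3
r = Area/s where s is the semi-perimeter.
s = (9.6 + 7.2 + 10.3)/2 = 27.1/2 = 13.55
Area = √(s(s−a)(s−b)(s−c)) = √(13.55·3.95·6.35·3.25) ≈ √1104.57 ≈ 33.2351
r ≈ 33.2351/13.55 ≈ 2.45277

r = 2.453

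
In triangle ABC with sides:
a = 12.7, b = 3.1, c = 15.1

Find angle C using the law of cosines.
c² = a² + b² − 2ab·cos(C)  ⇒  cos(C) = (a² + b² − c²)/(2ab)
cos(C) = (12.7² + 3.1² − 15.1²)/(2·12.7·3.1) = (161.29 + 9.61 − 228.01)/78.74 = -57.11/78.74 ≈ -0.725298
C = arccos(-0.725298) ≈ 136.494°

C = 136.5°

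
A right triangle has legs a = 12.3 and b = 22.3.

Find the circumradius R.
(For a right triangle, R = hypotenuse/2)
Hypotenuse c = √(a² + b²) = √(151.29 + 497.29) = √648.58 ≈ 25.4672
R = c/2 ≈ 25.4672/2 ≈ 12.7336

R = 12.73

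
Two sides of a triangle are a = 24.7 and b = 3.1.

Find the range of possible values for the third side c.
Triangle inequality: |a − b| < c < a + b
|a − b| = |24.7 − 3.1| = 21.6
a + b = 24.7 + 3.1 = 27.8

21.6 < c < 27.8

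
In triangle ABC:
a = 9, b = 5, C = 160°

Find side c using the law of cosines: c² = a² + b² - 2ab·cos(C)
c² = 9² + 5² − 2·9·5·cos(160°)
cos(160°) ≈ -0.939693
c² ≈ 81 + 25 − 90·(-0.939693) ≈ 106 + 84.5723 ≈ 190.572
c ≈ √190.572 ≈ 13.8048

c = 13.8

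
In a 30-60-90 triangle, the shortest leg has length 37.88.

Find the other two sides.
In a 30-60-90 triangle the sides are in ratio 1 : √3 : 2 (short leg : long leg : hypotenuse).
Long leg = 37.88·√3 ≈ 37.88·1.73205 ≈ 65.6101
Hypotenuse = 2·37.88 = 75.76

Long leg = 37.88√3 = 65.61, Hypotenuse = 75.76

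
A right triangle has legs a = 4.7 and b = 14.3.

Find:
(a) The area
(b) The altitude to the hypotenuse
(a) The legs are perpendicular, so Area = ½·a·b = ½·4.7·14.3 = ½·67.21 = 33.605
(b) Hypotenuse c = √(a² + b²) = √(22.09 + 204.49) = √226.58 ≈ 15.0526
    Area = ½·c·h_c  ⇒  h_c = 2·Area/c = 67.21/15.0526 ≈ 4.46502

Area = 33.605, h_c = 4.465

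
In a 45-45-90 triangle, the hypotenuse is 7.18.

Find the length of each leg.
In a 45-45-90 triangle hypotenuse = leg·√2, so leg = hypotenuse/√2.
Leg = 7.18/√2 ≈ 7.18/1.41421 ≈ 5.07703

Each leg = 5.077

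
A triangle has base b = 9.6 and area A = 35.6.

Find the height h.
A = ½·b·h  ⇒  h = 2A/b = 2·35.6/9.6 = 71.2/9.6 ≈ 7.41667

h = 7.417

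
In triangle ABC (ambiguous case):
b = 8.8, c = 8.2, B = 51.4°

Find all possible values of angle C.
b/sin(B) = c/sin(C)  ⇒  sin(C) = c·sin(B)/b = 8.2·sin(51.4°)/8.8
sin(51.4°) ≈ 0.78152
sin(C) ≈ 8.2·0.78152/8.8 ≈ 6.40847/8.8 ≈ 0.728235
Candidate 1: C₁ = arcsin(0.728235) ≈ 46.7386°  →  A = 180° − 51.4° − 46.7386° ≈ 81.8614° > 0, valid
Candidate 2: C₂ = 180° − C₁ ≈ 133.261°  →  A = 180° − 51.4° − 133.261° ≈ -4.6614° ≤ 0, not a valid triangle

C = 46.74° (one solution)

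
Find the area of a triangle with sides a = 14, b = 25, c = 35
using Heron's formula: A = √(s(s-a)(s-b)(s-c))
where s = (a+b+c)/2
s = (14 + 25 + 35)/2 = 74/2 = 37
s − a = 23, s − b = 12, s − c = 2
s(s−a)(s−b)(s−c) = 37·23·12·2 = 20424
Area = √20424 ≈ 142.913

s = 37.0, Area = 142.9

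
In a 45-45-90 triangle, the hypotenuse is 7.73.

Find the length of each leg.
In a 45-45-90 triangle hypotenuse = leg·√2, so leg = hypotenuse/√2.
Leg = 7.73/√2 ≈ 7.73/1.41421 ≈ 5.46594

Each leg = 5.466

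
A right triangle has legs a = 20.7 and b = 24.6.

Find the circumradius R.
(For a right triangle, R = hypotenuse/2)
Hypotenuse c = √(a² + b²) = √(428.49 + 605.16) = √1033.65 ≈ 32.1504
R = c/2 ≈ 32.1504/2 ≈ 16.0752

R = 16.08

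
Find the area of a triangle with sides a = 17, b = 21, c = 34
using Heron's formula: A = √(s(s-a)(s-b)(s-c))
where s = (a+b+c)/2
s = (17 + 21 + 34)/2 = 72/2 = 36
s − a = 19, s − b = 15, s − c = 2
s(s−a)(s−b)(s−c) = 36·19·15·2 = 20520
Area = √20520 ≈ 143.248

s = 36.0, Area = 143.2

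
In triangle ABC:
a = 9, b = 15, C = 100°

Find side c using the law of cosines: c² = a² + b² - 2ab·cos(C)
c² = 9² + 15² − 2·9·15·cos(100°)
cos(100°) ≈ -0.173648
c² ≈ 81 + 225 − 270·(-0.173648) ≈ 306 + 46.885 ≈ 352.885
c ≈ √352.885 ≈ 18.7852

c = 18.79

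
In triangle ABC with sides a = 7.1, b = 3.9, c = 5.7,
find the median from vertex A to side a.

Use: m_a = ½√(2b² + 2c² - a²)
m_a = ½√(2·3.9² + 2·5.7² − 7.1²) = ½√(2·15.21 + 2·32.49 − 50.41) = ½√(30.42 + 64.98 − 50.41) = ½√44.99
√44.99 ≈ 6.70746, so m_a ≈ 3.35373

m_a = 3.354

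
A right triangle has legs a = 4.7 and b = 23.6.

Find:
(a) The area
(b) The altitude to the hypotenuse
(a) The legs are perpendicular, so Area = ½·a·b = ½·4.7·23.6 = ½·110.92 = 55.46
(b) Hypotenuse c = √(a² + b²) = √(22.09 + 556.96) = √579.05 ≈ 24.0635
    Area = ½·c·h_c  ⇒  h_c = 2·Area/c = 110.92/24.0635 ≈ 4.60948

Area = 55.46, h_c = 4.609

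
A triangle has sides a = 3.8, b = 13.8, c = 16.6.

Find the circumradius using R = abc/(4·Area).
First find the area with Heron's formula.
s = (3.8 + 13.8 + 16.6)/2 = 17.1
Area = √(s(s−a)(s−b)(s−c)) = √(17.1·13.3·3.3·0.5) ≈ √375.26 ≈ 19.3716
abc = 3.8·13.8·16.6 = 870.504
R = abc/(4·Area) ≈ 870.504/(4·19.3716) = 870.504/77.4865 ≈ 11.2343

R = 11.23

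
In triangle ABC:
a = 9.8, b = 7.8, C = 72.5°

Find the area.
Two sides and the included angle (SAS): A = ½·a·b·sin(C) = ½·9.8·7.8·sin(72.5°)
sin(72.5°) ≈ 0.953717
A ≈ ½·76.44·0.953717 = 38.22·0.953717 ≈ 36.4511

Area = 36.45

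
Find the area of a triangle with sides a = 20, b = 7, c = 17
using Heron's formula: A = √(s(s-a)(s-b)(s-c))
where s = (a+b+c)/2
s = (20 + 7 + 17)/2 = 44/2 = 22
s − a = 2, s − b = 15, s − c = 5
s(s−a)(s−b)(s−c) = 22·2·15·5 = 3300
Area = √3300 ≈ 57.4456

s = 22.0, Area = 57.45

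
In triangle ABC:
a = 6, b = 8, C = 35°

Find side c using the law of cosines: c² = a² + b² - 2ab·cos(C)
c² = 6² + 8² − 2·6·8·cos(35°)
cos(35°) ≈ 0.819152
c² ≈ 36 + 64 − 96·(0.819152) ≈ 100 − 78.6386 ≈ 21.3614
c ≈ √21.3614 ≈ 4.62184

c = 4.622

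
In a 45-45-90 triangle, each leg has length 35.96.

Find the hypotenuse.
In a 45-45-90 triangle the sides are in ratio 1 : 1 : √2, so hypotenuse = leg·√2.
Hypotenuse = 35.96·√2 ≈ 35.96·1.41421 ≈ 50.8551

Hypotenuse = 35.96√2 = 50.86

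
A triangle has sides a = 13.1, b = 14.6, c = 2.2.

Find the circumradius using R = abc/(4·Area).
First find the area with Heron's formula.
s = (13.1 + 14.6 + 2.2)/2 = 14.95
Area = √(s(s−a)(s−b)(s−c)) = √(14.95·1.85·0.35·12.75) ≈ √123.422 ≈ 11.1095
abc = 13.1·14.6·2.2 = 420.772
R = abc/(4·Area) ≈ 420.772/(4·11.1095) = 420.772/44.4381 ≈ 9.46872

R = 9.469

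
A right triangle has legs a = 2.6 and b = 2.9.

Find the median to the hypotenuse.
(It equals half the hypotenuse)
Hypotenuse c = √(a² + b²) = √(6.76 + 8.41) = √15.17 ≈ 3.89487
Median to hypotenuse = c/2 ≈ 3.89487/2 ≈ 1.94743

Median = 1.947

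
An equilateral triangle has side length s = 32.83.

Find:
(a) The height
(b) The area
(a) The height splits the triangle into two 30-60-90 halves: h = s·√3/2 = 32.83·1.73205/2 ≈ 56.8632/2 ≈ 28.4316
(b) Area = (√3/4)·s² = (√3/4)·32.83² = (√3/4)·1077.8089 ≈ 0.433013·1077.8089 ≈ 466.705

Height = 28.43, Area = 466.7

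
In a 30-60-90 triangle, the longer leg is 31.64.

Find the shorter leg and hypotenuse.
In a 30-60-90 triangle the sides are in ratio 1 : √3 : 2, so short leg = long leg/√3 and hypotenuse = 2·(short leg).
Short leg = 31.64/√3 ≈ 31.64/1.73205 ≈ 18.2674
Hypotenuse = 2·18.2674 ≈ 36.5347

Short leg = 18.27, Hypotenuse = 36.53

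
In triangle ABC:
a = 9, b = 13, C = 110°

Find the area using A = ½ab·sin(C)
A = ½·a·b·sin(C) = ½·9·13·sin(110°)
sin(110°) ≈ 0.939693
A ≈ ½·117·0.939693 = 58.5·0.939693 ≈ 54.972

Area = 54.97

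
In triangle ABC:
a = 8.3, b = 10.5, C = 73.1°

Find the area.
Two sides and the included angle (SAS): A = ½·a·b·sin(C) = ½·8.3·10.5·sin(73.1°)
sin(73.1°) ≈ 0.956814
A ≈ ½·87.15·0.956814 = 43.575·0.956814 ≈ 41.6932

Area = 41.69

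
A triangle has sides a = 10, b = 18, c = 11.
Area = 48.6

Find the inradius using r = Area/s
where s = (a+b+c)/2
s = (10 + 18 + 11)/2 = 39/2 = 19.5
r = Area/s = 48.6/19.5 ≈ 2.49231

r = 2.492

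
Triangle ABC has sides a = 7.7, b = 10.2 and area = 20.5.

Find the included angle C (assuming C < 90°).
Area = ½·a·b·sin(C)  ⇒  sin(C) = 2·Area/(a·b) = 2·20.5/(7.7·10.2) = 41/78.54 ≈ 0.522027
C = arcsin(0.522027) ≈ 31.4683° (taking the acute solution since C < 90°)

C = 31.47°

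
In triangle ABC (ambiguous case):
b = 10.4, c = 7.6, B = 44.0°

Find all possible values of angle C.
b/sin(B) = c/sin(C)  ⇒  sin(C) = c·sin(B)/b = 7.6·sin(44.0°)/10.4
sin(44.0°) ≈ 0.694658
sin(C) ≈ 7.6·0.694658/10.4 ≈ 5.2794/10.4 ≈ 0.507635
Candidate 1: C₁ = arcsin(0.507635) ≈ 30.5064°  →  A = 180° − 44.0° − 30.5064° ≈ 105.494° > 0, valid
Candidate 2: C₂ = 180° − C₁ ≈ 149.494°  →  A = 180° − 44.0° − 149.494° ≈ -13.4936° ≤ 0, not a valid triangle

C = 30.51° (one solution)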